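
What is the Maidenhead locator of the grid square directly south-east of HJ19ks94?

HJ19ls03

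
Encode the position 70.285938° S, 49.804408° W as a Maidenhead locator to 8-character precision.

GB59cr31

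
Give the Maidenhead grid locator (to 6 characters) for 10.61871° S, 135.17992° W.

CH29jj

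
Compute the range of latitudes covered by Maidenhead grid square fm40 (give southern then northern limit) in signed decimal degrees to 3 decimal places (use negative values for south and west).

Field F=5, M=12: +5·20° lon, +12·10° lat → SW at lon -80°, lat 30°.
Square 4, 0: +4·2° lon, +0·1° lat → SW at lon -72°, lat 30°.
Cell spans 2° lon × 1° lat.
south 30.000, north 31.000.

30.000, 31.000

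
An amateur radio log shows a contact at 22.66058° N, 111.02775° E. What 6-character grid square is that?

Shift to the Maidenhead origin (180°W, 90°S): lon 291.0277, lat 112.6606.
Field (20°×10°, letters A–R): 291.0277/20 → 14 → O, 112.6606/10 → 11 → L; chars OL.
Square (2°×1°, digits 0–9): 11.0277/2 → 5, 2.6606/1 → 2; chars 52.
Subsquare (5′×2.5′, letters a–x): 1.0277/0.0833333 → 12 → m, 0.6606/0.0416667 → 15 → p; chars mp.

OL52mp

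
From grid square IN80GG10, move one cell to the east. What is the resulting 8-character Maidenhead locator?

Longitude extended square 1; +1 → 2.
The latitude characters are unchanged.

IN80gg20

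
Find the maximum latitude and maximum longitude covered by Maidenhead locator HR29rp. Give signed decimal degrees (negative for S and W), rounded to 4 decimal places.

89.6667, -34.5000

Field H=7, R=17: +7·20° lon, +17·10° lat → SW at lon -40°, lat 80°.
Square 2, 9: +2·2° lon, +9·1° lat → SW at lon -36°, lat 89°.
Subsquare r=17, p=15: +17·0.0833333° lon, +15·0.0416667° lat → SW at lon -34.5833°, lat 89.625°.
Cell spans 0.0833333° lon × 0.0416667° lat. NE corner is SW corner plus one full cell.
latitude 89.6667, longitude -34.5000.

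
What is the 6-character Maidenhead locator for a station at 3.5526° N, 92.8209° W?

EJ33on

Add 180° to longitude and 90° to latitude: 87.1791, 93.5526.
Field: lon ⌊87.1791/20⌋ = 4 → E; lat ⌊93.5526/10⌋ = 9 → J.
Square: lon ⌊7.1791/2⌋ = 3; lat ⌊3.5526/1⌋ = 3.
Subsquare: lon ⌊1.1791/0.0833333⌋ = 14 → o; lat ⌊0.5526/0.0416667⌋ = 13 → n.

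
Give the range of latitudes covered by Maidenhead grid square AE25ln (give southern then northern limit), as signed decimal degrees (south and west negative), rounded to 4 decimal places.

-44.4583, -44.4167

Field A=0, E=4: +0·20° lon, +4·10° lat → SW at lon -180°, lat -50°.
Square 2, 5: +2·2° lon, +5·1° lat → SW at lon -176°, lat -45°.
Subsquare l=11, n=13: +11·0.0833333° lon, +13·0.0416667° lat → SW at lon -175.083°, lat -44.4583°.
Cell spans 0.0833333° lon × 0.0416667° lat.
south -44.4583, north -44.4167.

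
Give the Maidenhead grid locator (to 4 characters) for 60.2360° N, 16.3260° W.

Add 180° to longitude and 90° to latitude: 163.67, 150.24.
Field: lon ⌊163.67/20⌋ = 8 → I; lat ⌊150.24/10⌋ = 15 → P.
Square: lon ⌊3.67/2⌋ = 1; lat ⌊0.24/1⌋ = 0.

IP10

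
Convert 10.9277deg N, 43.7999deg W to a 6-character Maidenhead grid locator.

GK80cw

Add 180° to longitude and 90° to latitude: 136.2001, 100.9277.
Field (20°×10°, letters A–R): 136.2001/20 → 6 → G, 100.9277/10 → 10 → K; chars GK.
Square (2°×1°, digits 0–9): 16.2001/2 → 8, 0.9277/1 → 0; chars 80.
Subsquare (5′×2.5′, letters a–x): 0.2001/0.0833333 → 2 → c, 0.9277/0.0416667 → 22 → w; chars cw.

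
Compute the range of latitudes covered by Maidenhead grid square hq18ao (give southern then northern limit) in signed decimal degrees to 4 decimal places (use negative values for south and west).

Field H=7, Q=16: +7·20° lon, +16·10° lat → SW at lon -40°, lat 70°.
Square 1, 8: +1·2° lon, +8·1° lat → SW at lon -38°, lat 78°.
Subsquare a=0, o=14: +0·0.0833333° lon, +14·0.0416667° lat → SW at lon -38°, lat 78.5833°.
Cell spans 0.0833333° lon × 0.0416667° lat.
south 78.5833, north 78.6250.

78.5833, 78.6250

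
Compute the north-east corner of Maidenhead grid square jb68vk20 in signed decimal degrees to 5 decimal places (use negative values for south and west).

-71.57917, 13.77500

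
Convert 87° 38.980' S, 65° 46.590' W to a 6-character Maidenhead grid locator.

FA72ci

Offset from 180°W / 90°S: lon 114.2235°, lat 2.3503°.
Field: lon ⌊114.2235/20⌋ = 5 → F; lat ⌊2.3503/10⌋ = 0 → A.
Square: lon ⌊14.2235/2⌋ = 7; lat ⌊2.3503/1⌋ = 2.
Subsquare: lon ⌊0.2235/0.0833333⌋ = 2 → c; lat ⌊0.3503/0.0416667⌋ = 8 → i.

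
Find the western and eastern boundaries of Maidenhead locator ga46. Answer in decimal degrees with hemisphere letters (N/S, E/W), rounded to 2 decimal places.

52.00° W, 50.00° W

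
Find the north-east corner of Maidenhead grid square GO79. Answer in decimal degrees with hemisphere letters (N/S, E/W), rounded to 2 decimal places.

60.00° N, 44.00° W

Field G=6, O=14: +6·20° lon, +14·10° lat → SW at lon -60°, lat 50°.
Square 7, 9: +7·2° lon, +9·1° lat → SW at lon -46°, lat 59°.
Cell spans 2° lon × 1° lat. NE corner is SW corner plus one full cell.
latitude 60.00° N, longitude 44.00° W.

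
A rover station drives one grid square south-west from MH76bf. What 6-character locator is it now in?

MH76ae

Longitude subsquare b = 1; −1 → 0 = a.
Latitude subsquare f = 5; −1 → 4 = e.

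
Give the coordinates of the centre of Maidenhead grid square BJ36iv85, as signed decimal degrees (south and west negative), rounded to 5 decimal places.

Field B=1, J=9: +1·20° lon, +9·10° lat → SW at lon -160°, lat 0°.
Square 3, 6: +3·2° lon, +6·1° lat → SW at lon -154°, lat 6°.
Subsquare i=8, v=21: +8·0.0833333° lon, +21·0.0416667° lat → SW at lon -153.333°, lat 6.875°.
Extended square 8, 5: +8·0.00833333° lon, +5·0.00416667° lat → SW at lon -153.267°, lat 6.89583°.
Cell spans 0.00833333° lon × 0.00416667° lat. Centre is SW corner plus half of each.
latitude 6.89792, longitude -153.26250.

6.89792, -153.26250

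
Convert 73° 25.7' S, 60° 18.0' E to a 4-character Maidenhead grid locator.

MB06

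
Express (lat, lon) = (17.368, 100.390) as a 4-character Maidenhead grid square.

OK07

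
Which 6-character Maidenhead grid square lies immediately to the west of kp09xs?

KP09ws

Longitude subsquare x = 23; −1 → 22 = w.
The latitude characters are unchanged.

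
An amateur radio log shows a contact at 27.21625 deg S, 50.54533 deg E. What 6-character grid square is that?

LG52gs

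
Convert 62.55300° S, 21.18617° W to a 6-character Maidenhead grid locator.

Add 180° to longitude and 90° to latitude: 158.8138, 27.4470.
Field: lon ⌊158.8138/20⌋ = 7 → H; lat ⌊27.4470/10⌋ = 2 → C.
Square: lon ⌊18.8138/2⌋ = 9; lat ⌊7.4470/1⌋ = 7.
Subsquare: lon ⌊0.8138/0.0833333⌋ = 9 → j; lat ⌊0.4470/0.0416667⌋ = 10 → k.

HC97jk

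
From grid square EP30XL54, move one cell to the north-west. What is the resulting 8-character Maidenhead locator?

EP30xl45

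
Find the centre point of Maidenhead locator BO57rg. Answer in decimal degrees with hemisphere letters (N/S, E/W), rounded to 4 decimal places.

57.2708° N, 148.5417° W

Field B=1, O=14: +1·20° lon, +14·10° lat → SW at lon -160°, lat 50°.
Square 5, 7: +5·2° lon, +7·1° lat → SW at lon -150°, lat 57°.
Subsquare r=17, g=6: +17·0.0833333° lon, +6·0.0416667° lat → SW at lon -148.583°, lat 57.25°.
Cell spans 0.0833333° lon × 0.0416667° lat. Centre is SW corner plus half of each.
latitude 57.2708° N, longitude 148.5417° W.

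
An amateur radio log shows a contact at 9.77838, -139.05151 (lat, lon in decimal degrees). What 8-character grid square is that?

Offset from 180°W / 90°S: lon 40.94849°, lat 99.77838°.
Field (20°×10°, letters A–R): lon ⌊40.94849/20⌋ = 2 → C; lat ⌊99.77838/10⌋ = 9 → J.
Square (2°×1°, digits 0–9): lon ⌊0.94849/2⌋ = 0; lat ⌊9.77838/1⌋ = 9.
Subsquare (5′×2.5′, letters a–x): lon ⌊0.94849/0.0833333⌋ = 11 → l; lat ⌊0.77838/0.0416667⌋ = 18 → s.
Extended square (30″×15″, digits 0–9): lon ⌊0.03182/0.00833333⌋ = 3; lat ⌊0.02838/0.00416667⌋ = 6.

CJ09ls36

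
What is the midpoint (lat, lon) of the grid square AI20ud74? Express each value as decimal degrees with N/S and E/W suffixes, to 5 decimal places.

9.85625° S, 174.27083° W

Field A=0, I=8: +0·20° lon, +8·10° lat → SW at lon -180°, lat -10°.
Square 2, 0: +2·2° lon, +0·1° lat → SW at lon -176°, lat -10°.
Subsquare u=20, d=3: +20·0.0833333° lon, +3·0.0416667° lat → SW at lon -174.333°, lat -9.875°.
Extended square 7, 4: +7·0.00833333° lon, +4·0.00416667° lat → SW at lon -174.275°, lat -9.85833°.
Cell spans 0.00833333° lon × 0.00416667° lat. Centre is SW corner plus half of each.
latitude 9.85625° S, longitude 174.27083° W.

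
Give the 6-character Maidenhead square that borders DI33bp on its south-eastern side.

DI33co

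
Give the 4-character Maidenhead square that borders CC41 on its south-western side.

CC30

Longitude square 4; −1 → 3.
Latitude square 1; −1 → 0.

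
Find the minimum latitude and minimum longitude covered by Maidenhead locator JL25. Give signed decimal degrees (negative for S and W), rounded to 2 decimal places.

25.00, 4.00

Field J=9, L=11: +9·20° lon, +11·10° lat → SW at lon 0°, lat 20°.
Square 2, 5: +2·2° lon, +5·1° lat → SW at lon 4°, lat 25°.
latitude 25.00, longitude 4.00.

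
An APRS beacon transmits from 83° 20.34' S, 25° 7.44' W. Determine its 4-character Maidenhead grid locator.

HA76

Shift to the Maidenhead origin (180°W, 90°S): lon 154.88, lat 6.66.
Field (20°×10°, letters A–R): lon ⌊154.88/20⌋ = 7 → H; lat ⌊6.66/10⌋ = 0 → A.
Square (2°×1°, digits 0–9): lon ⌊14.88/2⌋ = 7; lat ⌊6.66/1⌋ = 6.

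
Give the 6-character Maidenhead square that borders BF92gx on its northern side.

BF93ga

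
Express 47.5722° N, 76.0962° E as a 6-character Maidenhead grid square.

Add 180° to longitude and 90° to latitude: 256.0962, 137.5722.
Field (20°×10°, letters A–R): 256.0962/20 → 12 → M, 137.5722/10 → 13 → N; chars MN.
Square (2°×1°, digits 0–9): 16.0962/2 → 8, 7.5722/1 → 7; chars 87.
Subsquare (5′×2.5′, letters a–x): 0.0962/0.0833333 → 1 → b, 0.5722/0.0416667 → 13 → n; chars bn.

MN87bn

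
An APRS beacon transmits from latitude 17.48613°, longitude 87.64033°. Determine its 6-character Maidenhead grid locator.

Offset from 180°W / 90°S: lon 267.6403°, lat 107.4861°.
Field: 267.6403/20 → 13 → N, 107.4861/10 → 10 → K; chars NK.
Square: 7.6403/2 → 3, 7.4861/1 → 7; chars 37.
Subsquare: 1.6403/0.0833333 → 19 → t, 0.4861/0.0416667 → 11 → l; chars tl.

NK37tl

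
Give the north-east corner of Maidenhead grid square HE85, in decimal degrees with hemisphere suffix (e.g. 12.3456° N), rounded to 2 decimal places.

44.00° S, 22.00° W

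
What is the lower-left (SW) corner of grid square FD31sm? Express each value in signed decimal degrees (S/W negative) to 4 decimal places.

-58.5000, -72.5000

Field F=5, D=3: +5·20° lon, +3·10° lat → SW at lon -80°, lat -60°.
Square 3, 1: +3·2° lon, +1·1° lat → SW at lon -74°, lat -59°.
Subsquare s=18, m=12: +18·0.0833333° lon, +12·0.0416667° lat → SW at lon -72.5°, lat -58.5°.
latitude -58.5000, longitude -72.5000.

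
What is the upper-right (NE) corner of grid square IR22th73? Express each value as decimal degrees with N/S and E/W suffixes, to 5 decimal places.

82.30833° N, 14.35000° W

Field I=8, R=17: +8·20° lon, +17·10° lat → SW at lon -20°, lat 80°.
Square 2, 2: +2·2° lon, +2·1° lat → SW at lon -16°, lat 82°.
Subsquare t=19, h=7: +19·0.0833333° lon, +7·0.0416667° lat → SW at lon -14.4167°, lat 82.2917°.
Extended square 7, 3: +7·0.00833333° lon, +3·0.00416667° lat → SW at lon -14.3583°, lat 82.3042°.
Cell spans 0.00833333° lon × 0.00416667° lat. NE corner is SW corner plus one full cell.
latitude 82.30833° N, longitude 14.35000° W.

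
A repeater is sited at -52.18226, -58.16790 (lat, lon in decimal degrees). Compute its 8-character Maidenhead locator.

Offset from 180°W / 90°S: lon 121.83210°, lat 37.81774°.
Field: 121.83210/20 → 6 → G, 37.81774/10 → 3 → D; chars GD.
Square: 1.83210/2 → 0, 7.81774/1 → 7; chars 07.
Subsquare: 1.83210/0.0833333 → 21 → v, 0.81774/0.0416667 → 19 → t; chars vt.
Extended square: 0.08210/0.00833333 → 9, 0.02607/0.00416667 → 6; chars 96.

GD07vt96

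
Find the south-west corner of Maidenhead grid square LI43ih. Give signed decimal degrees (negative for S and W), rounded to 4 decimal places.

Field L=11, I=8: +11·20° lon, +8·10° lat → SW at lon 40°, lat -10°.
Square 4, 3: +4·2° lon, +3·1° lat → SW at lon 48°, lat -7°.
Subsquare i=8, h=7: +8·0.0833333° lon, +7·0.0416667° lat → SW at lon 48.6667°, lat -6.70833°.
latitude -6.7083, longitude 48.6667.

-6.7083, 48.6667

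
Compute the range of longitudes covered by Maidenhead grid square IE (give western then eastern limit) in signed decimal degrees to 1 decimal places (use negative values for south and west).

-20.0, 0.0

Field I=8, E=4: +8·20° lon, +4·10° lat → SW at lon -20°, lat -50°.
Cell spans 20° lon × 10° lat.
west -20.0, east 0.0.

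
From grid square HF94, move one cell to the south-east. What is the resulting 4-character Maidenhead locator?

IF03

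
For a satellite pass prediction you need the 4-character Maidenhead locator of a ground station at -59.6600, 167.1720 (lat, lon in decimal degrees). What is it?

Offset from 180°W / 90°S: lon 347.17°, lat 30.34°.
Field: 347.17/20 → 17 → R, 30.34/10 → 3 → D; chars RD.
Square: 7.17/2 → 3, 0.34/1 → 0; chars 30.

RD30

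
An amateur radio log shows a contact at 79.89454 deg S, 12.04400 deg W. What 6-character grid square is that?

IB30xc

Shift to the Maidenhead origin (180°W, 90°S): lon 167.9560, lat 10.1055.
Field: lon ⌊167.9560/20⌋ = 8 → I; lat ⌊10.1055/10⌋ = 1 → B.
Square: lon ⌊7.9560/2⌋ = 3; lat ⌊0.1055/1⌋ = 0.
Subsquare: lon ⌊1.9560/0.0833333⌋ = 23 → x; lat ⌊0.1055/0.0416667⌋ = 2 → c.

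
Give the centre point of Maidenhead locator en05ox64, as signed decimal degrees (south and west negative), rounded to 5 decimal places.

Field E=4, N=13: +4·20° lon, +13·10° lat → SW at lon -100°, lat 40°.
Square 0, 5: +0·2° lon, +5·1° lat → SW at lon -100°, lat 45°.
Subsquare o=14, x=23: +14·0.0833333° lon, +23·0.0416667° lat → SW at lon -98.8333°, lat 45.9583°.
Extended square 6, 4: +6·0.00833333° lon, +4·0.00416667° lat → SW at lon -98.7833°, lat 45.975°.
Cell spans 0.00833333° lon × 0.00416667° lat. Centre is SW corner plus half of each.
latitude 45.97708, longitude -98.77917.

45.97708, -98.77917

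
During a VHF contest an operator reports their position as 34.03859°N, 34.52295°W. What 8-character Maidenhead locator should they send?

Offset from 180°W / 90°S: lon 145.47705°, lat 124.03859°.
Field: lon ⌊145.47705/20⌋ = 7 → H; lat ⌊124.03859/10⌋ = 12 → M.
Square: lon ⌊5.47705/2⌋ = 2; lat ⌊4.03859/1⌋ = 4.
Subsquare: lon ⌊1.47705/0.0833333⌋ = 17 → r; lat ⌊0.03859/0.0416667⌋ = 0 → a.
Extended square: lon ⌊0.06038/0.00833333⌋ = 7; lat ⌊0.03859/0.00416667⌋ = 9.

HM24ra79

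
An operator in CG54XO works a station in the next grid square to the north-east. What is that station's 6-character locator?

Longitude subsquare x = 23; +1 → 24, wraps to 0 = a, carry into square.
Longitude square 5; +1 → 6.
Latitude subsquare o = 14; +1 → 15 = p.

CG64ap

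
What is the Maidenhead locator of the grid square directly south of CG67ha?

CG66hx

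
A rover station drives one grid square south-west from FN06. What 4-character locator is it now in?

Longitude square 0; −1 → -1, wraps to 9, carry into field.
Longitude field F = 5; −1 → 4 = E.
Latitude square 6; −1 → 5.

EN95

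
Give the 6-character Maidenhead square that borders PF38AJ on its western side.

Longitude subsquare a = 0; −1 → -1, wraps to 23 = x, carry into square.
Longitude square 3; −1 → 2.
The latitude characters are unchanged.

PF28xj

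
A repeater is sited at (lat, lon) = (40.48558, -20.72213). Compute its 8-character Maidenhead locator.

HN90pl36

Add 180° to longitude and 90° to latitude: 159.27787, 130.48558.
Field: lon ⌊159.27787/20⌋ = 7 → H; lat ⌊130.48558/10⌋ = 13 → N.
Square: lon ⌊19.27787/2⌋ = 9; lat ⌊0.48558/1⌋ = 0.
Subsquare: lon ⌊1.27787/0.0833333⌋ = 15 → p; lat ⌊0.48558/0.0416667⌋ = 11 → l.
Extended square: lon ⌊0.02787/0.00833333⌋ = 3; lat ⌊0.02725/0.00416667⌋ = 6.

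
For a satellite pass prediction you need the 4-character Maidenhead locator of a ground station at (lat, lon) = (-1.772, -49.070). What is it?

Offset from 180°W / 90°S: lon 130.93°, lat 88.23°.
Field: lon ⌊130.93/20⌋ = 6 → G; lat ⌊88.23/10⌋ = 8 → I.
Square: lon ⌊10.93/2⌋ = 5; lat ⌊8.23/1⌋ = 8.

GI58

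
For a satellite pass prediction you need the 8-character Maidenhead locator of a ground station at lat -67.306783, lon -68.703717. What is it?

FC52pq56

Add 180° to longitude and 90° to latitude: 111.29628, 22.69322.
Field (20°×10°, letters A–R): 111.29628/20 → 5 → F, 22.69322/10 → 2 → C; chars FC.
Square (2°×1°, digits 0–9): 11.29628/2 → 5, 2.69322/1 → 2; chars 52.
Subsquare (5′×2.5′, letters a–x): 1.29628/0.0833333 → 15 → p, 0.69322/0.0416667 → 16 → q; chars pq.
Extended square (30″×15″, digits 0–9): 0.04628/0.00833333 → 5, 0.02655/0.00416667 → 6; chars 56.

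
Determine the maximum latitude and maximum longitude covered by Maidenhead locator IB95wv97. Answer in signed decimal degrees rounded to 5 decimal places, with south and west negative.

Field I=8, B=1: +8·20° lon, +1·10° lat → SW at lon -20°, lat -80°.
Square 9, 5: +9·2° lon, +5·1° lat → SW at lon -2°, lat -75°.
Subsquare w=22, v=21: +22·0.0833333° lon, +21·0.0416667° lat → SW at lon -0.166667°, lat -74.125°.
Extended square 9, 7: +9·0.00833333° lon, +7·0.00416667° lat → SW at lon -0.0916667°, lat -74.0958°.
Cell spans 0.00833333° lon × 0.00416667° lat. NE corner is SW corner plus one full cell.
latitude -74.09167, longitude -0.08333.

-74.09167, -0.08333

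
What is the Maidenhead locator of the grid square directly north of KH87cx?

KH88ca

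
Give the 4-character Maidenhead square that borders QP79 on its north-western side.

Longitude square 7; −1 → 6.
Latitude square 9; +1 → 10, wraps to 0, carry into field.
Latitude field P = 15; +1 → 16 = Q.

QQ60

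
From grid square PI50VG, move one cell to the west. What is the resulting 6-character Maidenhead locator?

Longitude subsquare v = 21; −1 → 20 = u.
The latitude characters are unchanged.

PI50ug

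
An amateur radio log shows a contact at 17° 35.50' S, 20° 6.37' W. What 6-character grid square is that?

Shift to the Maidenhead origin (180°W, 90°S): lon 159.8938, lat 72.4083.
Field (20°×10°, letters A–R): 159.8938/20 → 7 → H, 72.4083/10 → 7 → H; chars HH.
Square (2°×1°, digits 0–9): 19.8938/2 → 9, 2.4083/1 → 2; chars 92.
Subsquare (5′×2.5′, letters a–x): 1.8938/0.0833333 → 22 → w, 0.4083/0.0416667 → 9 → j; chars wj.

HH92wj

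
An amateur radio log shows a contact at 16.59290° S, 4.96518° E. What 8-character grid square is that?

Shift to the Maidenhead origin (180°W, 90°S): lon 184.96518, lat 73.40710.
Field (20°×10°, letters A–R): 184.96518/20 → 9 → J, 73.40710/10 → 7 → H; chars JH.
Square (2°×1°, digits 0–9): 4.96518/2 → 2, 3.40710/1 → 3; chars 23.
Subsquare (5′×2.5′, letters a–x): 0.96518/0.0833333 → 11 → l, 0.40710/0.0416667 → 9 → j; chars lj.
Extended square (30″×15″, digits 0–9): 0.04851/0.00833333 → 5, 0.03210/0.00416667 → 7; chars 57.

JH23lj57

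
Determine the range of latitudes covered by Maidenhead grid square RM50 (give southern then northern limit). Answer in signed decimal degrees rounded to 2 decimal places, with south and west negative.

Field R=17, M=12: +17·20° lon, +12·10° lat → SW at lon 160°, lat 30°.
Square 5, 0: +5·2° lon, +0·1° lat → SW at lon 170°, lat 30°.
Cell spans 2° lon × 1° lat.
south 30.00, north 31.00.

30.00, 31.00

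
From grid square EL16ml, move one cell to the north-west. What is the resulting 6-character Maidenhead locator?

EL16lm

Longitude subsquare m = 12; −1 → 11 = l.
Latitude subsquare l = 11; +1 → 12 = m.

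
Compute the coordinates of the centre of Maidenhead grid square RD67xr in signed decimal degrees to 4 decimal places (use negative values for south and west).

-52.2708, 173.9583

Field R=17, D=3: +17·20° lon, +3·10° lat → SW at lon 160°, lat -60°.
Square 6, 7: +6·2° lon, +7·1° lat → SW at lon 172°, lat -53°.
Subsquare x=23, r=17: +23·0.0833333° lon, +17·0.0416667° lat → SW at lon 173.917°, lat -52.2917°.
Cell spans 0.0833333° lon × 0.0416667° lat. Centre is SW corner plus half of each.
latitude -52.2708, longitude 173.9583.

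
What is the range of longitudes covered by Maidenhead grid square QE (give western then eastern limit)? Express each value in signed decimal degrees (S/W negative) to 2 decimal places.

140.00, 160.00

Field Q=16, E=4: +16·20° lon, +4·10° lat → SW at lon 140°, lat -50°.
Cell spans 20° lon × 10° lat.
west 140.00, east 160.00.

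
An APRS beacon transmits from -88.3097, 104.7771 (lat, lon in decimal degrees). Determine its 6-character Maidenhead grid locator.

OA21jq

Offset from 180°W / 90°S: lon 284.7771°, lat 1.6903°.
Field: 284.7771/20 → 14 → O, 1.6903/10 → 0 → A; chars OA.
Square: 4.7771/2 → 2, 1.6903/1 → 1; chars 21.
Subsquare: 0.7771/0.0833333 → 9 → j, 0.6903/0.0416667 → 16 → q; chars jq.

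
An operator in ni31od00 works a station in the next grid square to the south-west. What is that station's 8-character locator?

NI31nc99

Longitude extended square 0; −1 → -1, wraps to 9, carry into subsquare.
Longitude subsquare o = 14; −1 → 13 = n.
Latitude extended square 0; −1 → -1, wraps to 9, carry into subsquare.
Latitude subsquare d = 3; −1 → 2 = c.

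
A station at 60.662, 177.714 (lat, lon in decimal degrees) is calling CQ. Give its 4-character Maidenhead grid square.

Add 180° to longitude and 90° to latitude: 357.71, 150.66.
Field: 357.71/20 → 17 → R, 150.66/10 → 15 → P; chars RP.
Square: 17.71/2 → 8, 0.66/1 → 0; chars 80.

RP80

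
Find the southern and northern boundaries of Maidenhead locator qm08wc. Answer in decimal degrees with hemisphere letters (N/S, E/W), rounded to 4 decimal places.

38.0833° N, 38.1250° N

Field Q=16, M=12: +16·20° lon, +12·10° lat → SW at lon 140°, lat 30°.
Square 0, 8: +0·2° lon, +8·1° lat → SW at lon 140°, lat 38°.
Subsquare w=22, c=2: +22·0.0833333° lon, +2·0.0416667° lat → SW at lon 141.833°, lat 38.0833°.
Cell spans 0.0833333° lon × 0.0416667° lat.
south 38.0833° N, north 38.1250° N.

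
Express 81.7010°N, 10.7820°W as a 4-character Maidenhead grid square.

Shift to the Maidenhead origin (180°W, 90°S): lon 169.22, lat 171.70.
Field: lon ⌊169.22/20⌋ = 8 → I; lat ⌊171.70/10⌋ = 17 → R.
Square: lon ⌊9.22/2⌋ = 4; lat ⌊1.70/1⌋ = 1.

IR41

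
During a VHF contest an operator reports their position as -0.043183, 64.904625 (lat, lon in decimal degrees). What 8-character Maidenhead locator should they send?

Shift to the Maidenhead origin (180°W, 90°S): lon 244.90463, lat 89.95682.
Field (20°×10°, letters A–R): lon ⌊244.90463/20⌋ = 12 → M; lat ⌊89.95682/10⌋ = 8 → I.
Square (2°×1°, digits 0–9): lon ⌊4.90463/2⌋ = 2; lat ⌊9.95682/1⌋ = 9.
Subsquare (5′×2.5′, letters a–x): lon ⌊0.90463/0.0833333⌋ = 10 → k; lat ⌊0.95682/0.0416667⌋ = 22 → w.
Extended square (30″×15″, digits 0–9): lon ⌊0.07129/0.00833333⌋ = 8; lat ⌊0.04015/0.00416667⌋ = 9.

MI29kw89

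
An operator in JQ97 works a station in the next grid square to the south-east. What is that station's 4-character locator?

KQ06

Longitude square 9; +1 → 10, wraps to 0, carry into field.
Longitude field J = 9; +1 → 10 = K.
Latitude square 7; −1 → 6.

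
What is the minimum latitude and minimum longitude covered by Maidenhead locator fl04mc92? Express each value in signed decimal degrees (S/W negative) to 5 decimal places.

24.09167, -78.92500

Field F=5, L=11: +5·20° lon, +11·10° lat → SW at lon -80°, lat 20°.
Square 0, 4: +0·2° lon, +4·1° lat → SW at lon -80°, lat 24°.
Subsquare m=12, c=2: +12·0.0833333° lon, +2·0.0416667° lat → SW at lon -79°, lat 24.0833°.
Extended square 9, 2: +9·0.00833333° lon, +2·0.00416667° lat → SW at lon -78.925°, lat 24.0917°.
latitude 24.09167, longitude -78.92500.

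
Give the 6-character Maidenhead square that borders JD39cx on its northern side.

JE30ca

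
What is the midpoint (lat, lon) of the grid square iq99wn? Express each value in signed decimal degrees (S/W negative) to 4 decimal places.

79.5625, -0.1250

Field I=8, Q=16: +8·20° lon, +16·10° lat → SW at lon -20°, lat 70°.
Square 9, 9: +9·2° lon, +9·1° lat → SW at lon -2°, lat 79°.
Subsquare w=22, n=13: +22·0.0833333° lon, +13·0.0416667° lat → SW at lon -0.166667°, lat 79.5417°.
Cell spans 0.0833333° lon × 0.0416667° lat. Centre is SW corner plus half of each.
latitude 79.5625, longitude -0.1250.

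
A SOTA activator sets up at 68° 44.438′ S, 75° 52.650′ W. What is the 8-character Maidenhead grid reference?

FC21bg42

Add 180° to longitude and 90° to latitude: 104.12250, 21.25937.
Field: lon ⌊104.12250/20⌋ = 5 → F; lat ⌊21.25937/10⌋ = 2 → C.
Square: lon ⌊4.12250/2⌋ = 2; lat ⌊1.25937/1⌋ = 1.
Subsquare: lon ⌊0.12250/0.0833333⌋ = 1 → b; lat ⌊0.25937/0.0416667⌋ = 6 → g.
Extended square: lon ⌊0.03917/0.00833333⌋ = 4; lat ⌊0.00937/0.00416667⌋ = 2.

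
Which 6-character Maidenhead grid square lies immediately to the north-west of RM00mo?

RM00lp

Longitude subsquare m = 12; −1 → 11 = l.
Latitude subsquare o = 14; +1 → 15 = p.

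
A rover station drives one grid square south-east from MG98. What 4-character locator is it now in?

Longitude square 9; +1 → 10, wraps to 0, carry into field.
Longitude field M = 12; +1 → 13 = N.
Latitude square 8; −1 → 7.

NG07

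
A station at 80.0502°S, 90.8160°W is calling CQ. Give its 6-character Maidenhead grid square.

Offset from 180°W / 90°S: lon 89.1840°, lat 9.9498°.
Field: lon ⌊89.1840/20⌋ = 4 → E; lat ⌊9.9498/10⌋ = 0 → A.
Square: lon ⌊9.1840/2⌋ = 4; lat ⌊9.9498/1⌋ = 9.
Subsquare: lon ⌊1.1840/0.0833333⌋ = 14 → o; lat ⌊0.9498/0.0416667⌋ = 22 → w.

EA49ow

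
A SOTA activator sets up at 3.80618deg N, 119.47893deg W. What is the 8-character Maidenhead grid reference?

DJ03gt23

Offset from 180°W / 90°S: lon 60.52107°, lat 93.80618°.
Field (20°×10°, letters A–R): 60.52107/20 → 3 → D, 93.80618/10 → 9 → J; chars DJ.
Square (2°×1°, digits 0–9): 0.52107/2 → 0, 3.80618/1 → 3; chars 03.
Subsquare (5′×2.5′, letters a–x): 0.52107/0.0833333 → 6 → g, 0.80618/0.0416667 → 19 → t; chars gt.
Extended square (30″×15″, digits 0–9): 0.02107/0.00833333 → 2, 0.01451/0.00416667 → 3; chars 23.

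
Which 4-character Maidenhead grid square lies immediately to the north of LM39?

Latitude square 9; +1 → 10, wraps to 0, carry into field.
Latitude field M = 12; +1 → 13 = N.
The longitude characters are unchanged.

LN30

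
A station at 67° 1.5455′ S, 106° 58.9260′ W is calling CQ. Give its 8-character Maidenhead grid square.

Shift to the Maidenhead origin (180°W, 90°S): lon 73.01790, lat 22.97424.
Field: lon ⌊73.01790/20⌋ = 3 → D; lat ⌊22.97424/10⌋ = 2 → C.
Square: lon ⌊13.01790/2⌋ = 6; lat ⌊2.97424/1⌋ = 2.
Subsquare: lon ⌊1.01790/0.0833333⌋ = 12 → m; lat ⌊0.97424/0.0416667⌋ = 23 → x.
Extended square: lon ⌊0.01790/0.00833333⌋ = 2; lat ⌊0.01591/0.00416667⌋ = 3.

DC62mx23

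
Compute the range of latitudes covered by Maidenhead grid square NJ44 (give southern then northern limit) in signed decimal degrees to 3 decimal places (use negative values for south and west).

Field N=13, J=9: +13·20° lon, +9·10° lat → SW at lon 80°, lat 0°.
Square 4, 4: +4·2° lon, +4·1° lat → SW at lon 88°, lat 4°.
Cell spans 2° lon × 1° lat.
south 4.000, north 5.000.

4.000, 5.000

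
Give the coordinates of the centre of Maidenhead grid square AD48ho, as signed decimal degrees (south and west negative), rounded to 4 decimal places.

Field A=0, D=3: +0·20° lon, +3·10° lat → SW at lon -180°, lat -60°.
Square 4, 8: +4·2° lon, +8·1° lat → SW at lon -172°, lat -52°.
Subsquare h=7, o=14: +7·0.0833333° lon, +14·0.0416667° lat → SW at lon -171.417°, lat -51.4167°.
Cell spans 0.0833333° lon × 0.0416667° lat. Centre is SW corner plus half of each.
latitude -51.3958, longitude -171.3750.

-51.3958, -171.3750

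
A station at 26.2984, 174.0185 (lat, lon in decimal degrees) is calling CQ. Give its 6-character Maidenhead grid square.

Offset from 180°W / 90°S: lon 354.0185°, lat 116.2984°.
Field: lon ⌊354.0185/20⌋ = 17 → R; lat ⌊116.2984/10⌋ = 11 → L.
Square: lon ⌊14.0185/2⌋ = 7; lat ⌊6.2984/1⌋ = 6.
Subsquare: lon ⌊0.0185/0.0833333⌋ = 0 → a; lat ⌊0.2984/0.0416667⌋ = 7 → h.

RL76ah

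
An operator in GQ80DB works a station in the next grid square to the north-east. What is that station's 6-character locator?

GQ80ec

Longitude subsquare d = 3; +1 → 4 = e.
Latitude subsquare b = 1; +1 → 2 = c.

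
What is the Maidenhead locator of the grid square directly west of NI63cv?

NI63bv

Longitude subsquare c = 2; −1 → 1 = b.
The latitude characters are unchanged.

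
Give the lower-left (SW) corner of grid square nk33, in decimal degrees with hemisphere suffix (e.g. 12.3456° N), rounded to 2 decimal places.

13.00° N, 86.00° E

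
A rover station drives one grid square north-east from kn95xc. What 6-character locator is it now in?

LN05ad

Longitude subsquare x = 23; +1 → 24, wraps to 0 = a, carry into square.
Longitude square 9; +1 → 10, wraps to 0, carry into field.
Longitude field K = 10; +1 → 11 = L.
Latitude subsquare c = 2; +1 → 3 = d.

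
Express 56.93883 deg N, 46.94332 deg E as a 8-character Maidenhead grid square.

Add 180° to longitude and 90° to latitude: 226.94332, 146.93883.
Field (20°×10°, letters A–R): lon ⌊226.94332/20⌋ = 11 → L; lat ⌊146.93883/10⌋ = 14 → O.
Square (2°×1°, digits 0–9): lon ⌊6.94332/2⌋ = 3; lat ⌊6.93883/1⌋ = 6.
Subsquare (5′×2.5′, letters a–x): lon ⌊0.94332/0.0833333⌋ = 11 → l; lat ⌊0.93883/0.0416667⌋ = 22 → w.
Extended square (30″×15″, digits 0–9): lon ⌊0.02665/0.00833333⌋ = 3; lat ⌊0.02216/0.00416667⌋ = 5.

LO36lw35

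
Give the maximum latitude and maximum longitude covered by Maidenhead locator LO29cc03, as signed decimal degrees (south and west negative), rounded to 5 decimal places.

59.10000, 44.17500

Field L=11, O=14: +11·20° lon, +14·10° lat → SW at lon 40°, lat 50°.
Square 2, 9: +2·2° lon, +9·1° lat → SW at lon 44°, lat 59°.
Subsquare c=2, c=2: +2·0.0833333° lon, +2·0.0416667° lat → SW at lon 44.1667°, lat 59.0833°.
Extended square 0, 3: +0·0.00833333° lon, +3·0.00416667° lat → SW at lon 44.1667°, lat 59.0958°.
Cell spans 0.00833333° lon × 0.00416667° lat. NE corner is SW corner plus one full cell.
latitude 59.10000, longitude 44.17500.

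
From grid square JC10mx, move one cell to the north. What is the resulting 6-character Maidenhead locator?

Latitude subsquare x = 23; +1 → 24, wraps to 0 = a, carry into square.
Latitude square 0; +1 → 1.
The longitude characters are unchanged.

JC11ma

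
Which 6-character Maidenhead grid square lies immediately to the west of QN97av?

QN87xv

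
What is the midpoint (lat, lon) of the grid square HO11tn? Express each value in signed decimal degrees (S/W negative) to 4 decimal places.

51.5625, -36.3750

Field H=7, O=14: +7·20° lon, +14·10° lat → SW at lon -40°, lat 50°.
Square 1, 1: +1·2° lon, +1·1° lat → SW at lon -38°, lat 51°.
Subsquare t=19, n=13: +19·0.0833333° lon, +13·0.0416667° lat → SW at lon -36.4167°, lat 51.5417°.
Cell spans 0.0833333° lon × 0.0416667° lat. Centre is SW corner plus half of each.
latitude 51.5625, longitude -36.3750.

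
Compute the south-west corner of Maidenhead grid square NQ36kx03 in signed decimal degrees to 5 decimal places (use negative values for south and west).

76.97083, 86.83333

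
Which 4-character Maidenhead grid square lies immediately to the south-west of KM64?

KM53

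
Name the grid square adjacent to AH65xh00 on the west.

Longitude extended square 0; −1 → -1, wraps to 9, carry into subsquare.
Longitude subsquare x = 23; −1 → 22 = w.
The latitude characters are unchanged.

AH65wh90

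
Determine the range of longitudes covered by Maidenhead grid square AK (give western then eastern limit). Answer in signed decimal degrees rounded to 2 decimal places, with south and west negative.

Field A=0, K=10: +0·20° lon, +10·10° lat → SW at lon -180°, lat 10°.
Cell spans 20° lon × 10° lat.
west -180.00, east -160.00.

-180.00, -160.00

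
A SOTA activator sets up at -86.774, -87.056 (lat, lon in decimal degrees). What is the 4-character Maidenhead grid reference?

EA63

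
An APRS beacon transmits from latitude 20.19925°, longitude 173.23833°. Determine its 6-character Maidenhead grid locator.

Add 180° to longitude and 90° to latitude: 353.2383, 110.1993.
Field: 353.2383/20 → 17 → R, 110.1993/10 → 11 → L; chars RL.
Square: 13.2383/2 → 6, 0.1993/1 → 0; chars 60.
Subsquare: 1.2383/0.0833333 → 14 → o, 0.1993/0.0416667 → 4 → e; chars oe.

RL60oe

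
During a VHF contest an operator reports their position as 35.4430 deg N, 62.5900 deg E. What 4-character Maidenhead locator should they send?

MM15

Shift to the Maidenhead origin (180°W, 90°S): lon 242.59, lat 125.44.
Field: 242.59/20 → 12 → M, 125.44/10 → 12 → M; chars MM.
Square: 2.59/2 → 1, 5.44/1 → 5; chars 15.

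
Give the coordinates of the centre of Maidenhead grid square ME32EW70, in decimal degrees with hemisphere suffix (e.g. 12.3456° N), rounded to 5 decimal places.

47.08125° S, 66.39583° E

Field M=12, E=4: +12·20° lon, +4·10° lat → SW at lon 60°, lat -50°.
Square 3, 2: +3·2° lon, +2·1° lat → SW at lon 66°, lat -48°.
Subsquare e=4, w=22: +4·0.0833333° lon, +22·0.0416667° lat → SW at lon 66.3333°, lat -47.0833°.
Extended square 7, 0: +7·0.00833333° lon, +0·0.00416667° lat → SW at lon 66.3917°, lat -47.0833°.
Cell spans 0.00833333° lon × 0.00416667° lat. Centre is SW corner plus half of each.
latitude 47.08125° S, longitude 66.39583° E.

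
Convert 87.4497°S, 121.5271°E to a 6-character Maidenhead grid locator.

Shift to the Maidenhead origin (180°W, 90°S): lon 301.5271, lat 2.5503.
Field (20°×10°, letters A–R): lon ⌊301.5271/20⌋ = 15 → P; lat ⌊2.5503/10⌋ = 0 → A.
Square (2°×1°, digits 0–9): lon ⌊1.5271/2⌋ = 0; lat ⌊2.5503/1⌋ = 2.
Subsquare (5′×2.5′, letters a–x): lon ⌊1.5271/0.0833333⌋ = 18 → s; lat ⌊0.5503/0.0416667⌋ = 13 → n.

PA02sn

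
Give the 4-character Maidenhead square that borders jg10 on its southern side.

JF19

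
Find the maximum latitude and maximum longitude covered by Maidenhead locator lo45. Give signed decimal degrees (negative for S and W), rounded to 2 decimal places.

56.00, 50.00

Field L=11, O=14: +11·20° lon, +14·10° lat → SW at lon 40°, lat 50°.
Square 4, 5: +4·2° lon, +5·1° lat → SW at lon 48°, lat 55°.
Cell spans 2° lon × 1° lat. NE corner is SW corner plus one full cell.
latitude 56.00, longitude 50.00.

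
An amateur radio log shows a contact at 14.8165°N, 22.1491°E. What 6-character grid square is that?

KK14bt

Add 180° to longitude and 90° to latitude: 202.1491, 104.8165.
Field: 202.1491/20 → 10 → K, 104.8165/10 → 10 → K; chars KK.
Square: 2.1491/2 → 1, 4.8165/1 → 4; chars 14.
Subsquare: 0.1491/0.0833333 → 1 → b, 0.8165/0.0416667 → 19 → t; chars bt.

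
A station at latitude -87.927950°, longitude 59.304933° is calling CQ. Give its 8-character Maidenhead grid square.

Offset from 180°W / 90°S: lon 239.30493°, lat 2.07205°.
Field: lon ⌊239.30493/20⌋ = 11 → L; lat ⌊2.07205/10⌋ = 0 → A.
Square: lon ⌊19.30493/2⌋ = 9; lat ⌊2.07205/1⌋ = 2.
Subsquare: lon ⌊1.30493/0.0833333⌋ = 15 → p; lat ⌊0.07205/0.0416667⌋ = 1 → b.
Extended square: lon ⌊0.05493/0.00833333⌋ = 6; lat ⌊0.03038/0.00416667⌋ = 7.

LA92pb67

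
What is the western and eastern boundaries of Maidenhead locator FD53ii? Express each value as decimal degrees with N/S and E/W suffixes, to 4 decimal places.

69.3333° W, 69.2500° W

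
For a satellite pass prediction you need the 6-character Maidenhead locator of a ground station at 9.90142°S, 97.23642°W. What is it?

Offset from 180°W / 90°S: lon 82.7636°, lat 80.0986°.
Field: lon ⌊82.7636/20⌋ = 4 → E; lat ⌊80.0986/10⌋ = 8 → I.
Square: lon ⌊2.7636/2⌋ = 1; lat ⌊0.0986/1⌋ = 0.
Subsquare: lon ⌊0.7636/0.0833333⌋ = 9 → j; lat ⌊0.0986/0.0416667⌋ = 2 → c.

EI10jc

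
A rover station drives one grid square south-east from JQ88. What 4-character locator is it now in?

Longitude square 8; +1 → 9.
Latitude square 8; −1 → 7.

JQ97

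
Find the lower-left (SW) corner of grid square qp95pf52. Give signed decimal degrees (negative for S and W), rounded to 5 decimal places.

65.21667, 159.29167

Field Q=16, P=15: +16·20° lon, +15·10° lat → SW at lon 140°, lat 60°.
Square 9, 5: +9·2° lon, +5·1° lat → SW at lon 158°, lat 65°.
Subsquare p=15, f=5: +15·0.0833333° lon, +5·0.0416667° lat → SW at lon 159.25°, lat 65.2083°.
Extended square 5, 2: +5·0.00833333° lon, +2·0.00416667° lat → SW at lon 159.292°, lat 65.2167°.
latitude 65.21667, longitude 159.29167.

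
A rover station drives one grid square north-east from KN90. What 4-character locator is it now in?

LN01

Longitude square 9; +1 → 10, wraps to 0, carry into field.
Longitude field K = 10; +1 → 11 = L.
Latitude square 0; +1 → 1.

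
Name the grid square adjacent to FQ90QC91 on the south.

Latitude extended square 1; −1 → 0.
The longitude characters are unchanged.

FQ90qc90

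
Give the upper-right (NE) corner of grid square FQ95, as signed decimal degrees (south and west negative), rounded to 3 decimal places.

76.000, -60.000

Field F=5, Q=16: +5·20° lon, +16·10° lat → SW at lon -80°, lat 70°.
Square 9, 5: +9·2° lon, +5·1° lat → SW at lon -62°, lat 75°.
Cell spans 2° lon × 1° lat. NE corner is SW corner plus one full cell.
latitude 76.000, longitude -60.000.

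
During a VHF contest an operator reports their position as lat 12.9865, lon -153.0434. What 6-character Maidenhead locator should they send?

BK32lx

Add 180° to longitude and 90° to latitude: 26.9566, 102.9865.
Field: lon ⌊26.9566/20⌋ = 1 → B; lat ⌊102.9865/10⌋ = 10 → K.
Square: lon ⌊6.9566/2⌋ = 3; lat ⌊2.9865/1⌋ = 2.
Subsquare: lon ⌊0.9566/0.0833333⌋ = 11 → l; lat ⌊0.9865/0.0416667⌋ = 23 → x.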